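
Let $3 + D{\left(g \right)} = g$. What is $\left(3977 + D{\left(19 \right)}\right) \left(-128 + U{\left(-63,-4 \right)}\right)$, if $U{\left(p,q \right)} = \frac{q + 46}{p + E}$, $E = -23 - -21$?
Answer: $- \frac{33389466}{65} \approx -5.1368 \cdot 10^{5}$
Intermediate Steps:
$E = -2$ ($E = -23 + 21 = -2$)
$D{\left(g \right)} = -3 + g$
$U{\left(p,q \right)} = \frac{46 + q}{-2 + p}$ ($U{\left(p,q \right)} = \frac{q + 46}{p - 2} = \frac{46 + q}{-2 + p}$)
$\left(3977 + D{\left(19 \right)}\right) \left(-128 + U{\left(-63,-4 \right)}\right) = \left(3977 + \left(-3 + 19\right)\right) \left(-128 + \frac{46 - 4}{-2 - 63}\right) = \left(3977 + 16\right) \left(-128 + \frac{1}{-65} \cdot 42\right) = 3993 \left(-128 - \frac{42}{65}\right) = 3993 \left(- \frac{8362}{65}\right) = - \frac{33389466}{65}$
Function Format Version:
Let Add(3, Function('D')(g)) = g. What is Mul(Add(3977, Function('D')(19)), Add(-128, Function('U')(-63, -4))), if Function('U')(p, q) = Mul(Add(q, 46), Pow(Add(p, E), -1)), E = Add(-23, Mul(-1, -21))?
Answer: Rational(-33389466, 65) ≈ -5.1368e+5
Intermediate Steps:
E = -2 (E = Add(-23, 21) = -2)
Function('D')(g) = Add(-3, g)
Function('U')(p, q) = Mul(Pow(Add(-2, p), -1), Add(46, q)) (Function('U')(p, q) = Mul(Add(q, 46), Pow(Add(p, -2), -1)) = Mul(Add(46, q), Pow(Add(-2, p), -1)) = Mul(Pow(Add(-2, p), -1), Add(46, q)))
Mul(Add(3977, Function('D')(19)), Add(-128, Function('U')(-63, -4))) = Mul(Add(3977, Add(-3, 19)), Add(-128, Mul(Pow(Add(-2, -63), -1), Add(46, -4)))) = Mul(Add(3977, 16), Add(-128, Mul(Pow(-65, -1), 42))) = Mul(3993, Add(-128, Mul(Rational(-1, 65), 42))) = Mul(3993, Add(-128, Rational(-42, 65))) = Mul(3993, Rational(-8362, 65)) = Rational(-33389466, 65)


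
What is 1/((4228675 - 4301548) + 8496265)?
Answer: 1/8423392 ≈ 1.1872e-7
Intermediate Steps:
1/((4228675 - 4301548) + 8496265) = 1/(-72873 + 8496265) = 1/8423392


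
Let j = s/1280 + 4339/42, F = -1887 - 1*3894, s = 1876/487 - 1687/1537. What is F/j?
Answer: -116314822552320/2078650620943 ≈ -55.957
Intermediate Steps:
s = 2061843/748519 (s = 1876*(1/487) - 1687*1/1537 = 1876/487 - 1687/1537 = 2061843/748519 ≈ 2.7546)
F = -5781 (F = -1887 - 3894 = -5781)
j = 2078650620943/20120190720 (j = (2061843/748519)/1280 + 4339/42 = (2061843/748519)*(1/1280) + 4339*(1/42) = 2061843/958104320 + 4339/42 = 2078650620943/20120190720 ≈ 103.31)
F/j = -5781/2078650620943/20120190720 = -5781*20120190720/2078650620943 = -116314822552320/2078650620943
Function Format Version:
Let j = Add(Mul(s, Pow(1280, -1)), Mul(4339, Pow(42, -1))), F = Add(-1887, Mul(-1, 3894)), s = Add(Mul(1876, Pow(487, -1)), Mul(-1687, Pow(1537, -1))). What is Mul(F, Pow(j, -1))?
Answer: Rational(-116314822552320, 2078650620943) ≈ -55.957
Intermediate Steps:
s = Rational(2061843, 748519) (s = Add(Mul(1876, Rational(1, 487)), Mul(-1687, Rational(1, 1537))) = Add(Rational(1876, 487), Rational(-1687, 1537)) = Rational(2061843, 748519) ≈ 2.7546)
F = -5781 (F = Add(-1887, -3894) = -5781)
j = Rational(2078650620943, 20120190720) (j = Add(Mul(Rational(2061843, 748519), Pow(1280, -1)), Mul(4339, Pow(42, -1))) = Add(Mul(Rational(2061843, 748519), Rational(1, 1280)), Mul(4339, Rational(1, 42))) = Add(Rational(2061843, 958104320), Rational(4339, 42)) = Rational(2078650620943, 20120190720) ≈ 103.31)
Mul(F, Pow(j, -1)) = Mul(-5781, Pow(Rational(2078650620943, 20120190720), -1)) = Mul(-5781, Rational(20120190720, 2078650620943)) = Rational(-116314822552320, 2078650620943)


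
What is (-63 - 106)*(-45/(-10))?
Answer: -1521/2 ≈ -760.50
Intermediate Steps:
(-63 - 106)*(-45/(-10)) = -(-7605)*(-1)/10 = -169*9/2 = -1521/2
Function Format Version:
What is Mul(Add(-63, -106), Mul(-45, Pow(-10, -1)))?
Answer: Rational(-1521, 2) ≈ -760.50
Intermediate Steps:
Mul(Add(-63, -106), Mul(-45, Pow(-10, -1))) = Mul(-169, Mul(-45, Rational(-1, 10))) = Mul(-169, Rational(9, 2)) = Rational(-1521, 2)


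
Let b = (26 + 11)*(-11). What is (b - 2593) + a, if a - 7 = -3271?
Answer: -6264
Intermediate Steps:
a = -3264 (a = 7 - 3271 = -3264)
b = -407 (b = 37*(-11) = -407)
(b - 2593) + a = (-407 - 2593) - 3264 = -3000 - 3264 = -6264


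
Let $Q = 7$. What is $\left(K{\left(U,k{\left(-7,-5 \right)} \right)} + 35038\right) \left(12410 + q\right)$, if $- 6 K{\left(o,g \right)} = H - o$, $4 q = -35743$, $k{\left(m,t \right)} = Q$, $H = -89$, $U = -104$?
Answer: $\frac{973776687}{8} \approx 1.2172 \cdot 10^{8}$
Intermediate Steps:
$k{\left(m,t \right)} = 7$
$q = - \frac{35743}{4}$ ($q = \frac{1}{4} \left(-35743\right) = - \frac{35743}{4} \approx -8935.8$)
$K{\left(o,g \right)} = \frac{89}{6} + \frac{o}{6}$ ($K{\left(o,g \right)} = - \frac{-89 - o}{6} = \frac{89}{6} + \frac{o}{6}$)
$\left(K{\left(U,k{\left(-7,-5 \right)} \right)} + 35038\right) \left(12410 + q\right) = \left(\left(\frac{89}{6} + \frac{1}{6} \left(-104\right)\right) + 35038\right) \left(12410 - \frac{35743}{4}\right) = \left(\left(\frac{89}{6} - \frac{52}{3}\right) + 35038\right) \frac{13897}{4} = \left(- \frac{5}{2} + 35038\right) \frac{13897}{4} = \frac{70071}{2} \cdot \frac{13897}{4} = \frac{973776687}{8}$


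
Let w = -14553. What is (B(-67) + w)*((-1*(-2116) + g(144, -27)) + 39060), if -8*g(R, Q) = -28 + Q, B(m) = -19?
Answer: -1200233709/2 ≈ -6.0012e+8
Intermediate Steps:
g(R, Q) = 7/2 - Q/8 (g(R, Q) = -(-28 + Q)/8 = 7/2 - Q/8)
(B(-67) + w)*((-1*(-2116) + g(144, -27)) + 39060) = (-19 - 14553)*((-1*(-2116) + (7/2 - ⅛*(-27))) + 39060) = -14572*((2116 + (7/2 + 27/8)) + 39060) = -14572*((2116 + 55/8) + 39060) = -14572*(16983/8 + 39060) = -14572*329463/8 = -1200233709/2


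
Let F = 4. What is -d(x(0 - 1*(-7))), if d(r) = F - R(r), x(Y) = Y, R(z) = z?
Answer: 3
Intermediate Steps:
d(r) = 4 - r
-d(x(0 - 1*(-7))) = -(4 - (0 - 1*(-7))) = -(4 - (0 + 7)) = -(4 - 1*7) = -(4 - 7) = -1*(-3) = 3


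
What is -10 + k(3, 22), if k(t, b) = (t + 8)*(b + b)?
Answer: 474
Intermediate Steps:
k(t, b) = 2*b*(8 + t) (k(t, b) = (8 + t)*(2*b) = 2*b*(8 + t))
-10 + k(3, 22) = -10 + 2*22*(8 + 3) = -10 + 2*22*11 = -10 + 484 = 474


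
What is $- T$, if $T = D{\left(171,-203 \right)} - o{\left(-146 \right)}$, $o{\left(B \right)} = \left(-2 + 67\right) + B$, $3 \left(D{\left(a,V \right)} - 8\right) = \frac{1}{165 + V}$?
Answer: $- \frac{10145}{114} \approx -88.991$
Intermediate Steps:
$D{\left(a,V \right)} = 8 + \frac{1}{3 \left(165 + V\right)}$
$o{\left(B \right)} = 65 + B$
$T = \frac{10145}{114}$ ($T = \frac{3961 + 24 \left(-203\right)}{3 \left(165 - 203\right)} - \left(65 - 146\right) = \frac{3961 - 4872}{3 \left(-38\right)} - -81 = \frac{1}{3} \left(- \frac{1}{38}\right) \left(-911\right) + 81 = \frac{911}{114} + 81 = \frac{10145}{114} \approx 88.991$)
$- T = \left(-1\right) \frac{10145}{114} = - \frac{10145}{114}$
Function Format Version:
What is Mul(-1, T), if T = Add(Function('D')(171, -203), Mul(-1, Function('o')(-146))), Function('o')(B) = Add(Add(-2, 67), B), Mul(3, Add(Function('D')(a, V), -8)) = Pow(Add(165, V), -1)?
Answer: Rational(-10145, 114) ≈ -88.991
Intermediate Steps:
Function('D')(a, V) = Add(8, Mul(Rational(1, 3), Pow(Add(165, V), -1)))
Function('o')(B) = Add(65, B)
T = Rational(10145, 114) (T = Add(Mul(Rational(1, 3), Pow(Add(165, -203), -1), Add(3961, Mul(24, -203))), Mul(-1, Add(65, -146))) = Add(Mul(Rational(1, 3), Pow(-38, -1), Add(3961, -4872)), Mul(-1, -81)) = Add(Mul(Rational(1, 3), Rational(-1, 38), -911), 81) = Add(Rational(911, 114), 81) = Rational(10145, 114) ≈ 88.991)
Mul(-1, T) = Mul(-1, Rational(10145, 114)) = Rational(-10145, 114)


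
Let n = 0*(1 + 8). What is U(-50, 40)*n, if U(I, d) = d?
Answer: 0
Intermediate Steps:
n = 0 (n = 0*9 = 0)
U(-50, 40)*n = 40*0 = 0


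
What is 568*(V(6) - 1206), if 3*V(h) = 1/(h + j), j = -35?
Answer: -59596264/87 ≈ -6.8501e+5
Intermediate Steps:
V(h) = 1/(3*(-35 + h)) (V(h) = 1/(3*(h - 35)) = 1/(3*(-35 + h)))
568*(V(6) - 1206) = 568*(1/(3*(-35 + 6)) - 1206) = 568*((⅓)/(-29) - 1206) = 568*((⅓)*(-1/29) - 1206) = 568*(-1/87 - 1206) = 568*(-104923/87) = -59596264/87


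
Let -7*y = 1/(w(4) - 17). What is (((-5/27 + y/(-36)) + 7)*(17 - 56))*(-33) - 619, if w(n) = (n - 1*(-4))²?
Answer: 32183209/3948 ≈ 8151.8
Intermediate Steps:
w(n) = (4 + n)² (w(n) = (n + 4)² = (4 + n)²)
y = -1/329 (y = -1/(7*((4 + 4)² - 17)) = -1/(7*(8² - 17)) = -1/(7*(64 - 17)) = -⅐/47 = -⅐*1/47 = -1/329 ≈ -0.0030395)
(((-5/27 + y/(-36)) + 7)*(17 - 56))*(-33) - 619 = (((-5/27 - 1/329/(-36)) + 7)*(17 - 56))*(-33) - 619 = (((-5*1/27 - 1/329*(-1/36)) + 7)*(-39))*(-33) - 619 = (((-5/27 + 1/11844) + 7)*(-39))*(-33) - 619 = ((-6577/35532 + 7)*(-39))*(-33) - 619 = ((242147/35532)*(-39))*(-33) - 619 = -3147911/11844*(-33) - 619 = 34627021/3948 - 619 = 32183209/3948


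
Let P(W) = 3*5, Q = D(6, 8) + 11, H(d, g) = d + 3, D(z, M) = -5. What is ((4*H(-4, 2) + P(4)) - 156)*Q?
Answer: -870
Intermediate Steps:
H(d, g) = 3 + d
Q = 6 (Q = -5 + 11 = 6)
P(W) = 15
((4*H(-4, 2) + P(4)) - 156)*Q = ((4*(3 - 4) + 15) - 156)*6 = ((4*(-1) + 15) - 156)*6 = ((-4 + 15) - 156)*6 = (11 - 156)*6 = -145*6 = -870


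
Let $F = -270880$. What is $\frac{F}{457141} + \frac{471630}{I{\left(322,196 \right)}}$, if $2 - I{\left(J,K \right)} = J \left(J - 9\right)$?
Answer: $- \frac{121450889875}{23036249272} \approx -5.2722$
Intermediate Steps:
$I{\left(J,K \right)} = 2 - J \left(-9 + J\right)$ ($I{\left(J,K \right)} = 2 - J \left(J - 9\right) = 2 - J \left(-9 + J\right)$)
$\frac{F}{457141} + \frac{471630}{I{\left(322,196 \right)}} = - \frac{270880}{457141} + \frac{471630}{2 - 322^{2} + 9 \cdot 322} = \left(-270880\right) \frac{1}{457141} + \frac{471630}{2 - 103684 + 2898} = - \frac{270880}{457141} + \frac{471630}{2 - 103684 + 2898} = - \frac{270880}{457141} + \frac{471630}{-100784} = - \frac{270880}{457141} + 471630 \left(- \frac{1}{100784}\right) = - \frac{270880}{457141} - \frac{235815}{50392} = - \frac{121450889875}{23036249272}$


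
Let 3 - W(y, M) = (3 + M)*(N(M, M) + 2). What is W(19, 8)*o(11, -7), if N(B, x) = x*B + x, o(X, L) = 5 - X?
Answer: 4866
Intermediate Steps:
N(B, x) = x + B*x (N(B, x) = B*x + x = x + B*x)
W(y, M) = 3 - (2 + M*(1 + M))*(3 + M) (W(y, M) = 3 - (3 + M)*(M*(1 + M) + 2) = 3 - (3 + M)*(2 + M*(1 + M)) = 3 - (2 + M*(1 + M))*(3 + M))
W(19, 8)*o(11, -7) = (-3 - 1*8³ - 5*8 - 4*8²)*(5 - 1*11) = (-3 - 1*512 - 40 - 4*64)*(5 - 11) = (-3 - 512 - 40 - 256)*(-6) = -811*(-6) = 4866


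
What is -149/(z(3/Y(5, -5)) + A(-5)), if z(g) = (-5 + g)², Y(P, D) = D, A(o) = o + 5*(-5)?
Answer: -3725/34 ≈ -109.56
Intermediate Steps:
A(o) = -25 + o (A(o) = o - 25 = -25 + o)
-149/(z(3/Y(5, -5)) + A(-5)) = -149/((-5 + 3/(-5))² + (-25 - 5)) = -149/((-5 + 3*(-⅕))² - 30) = -149/((-5 - ⅗)² - 30) = -149/((-28/5)² - 30) = -149/(784/25 - 30) = -149/(34/25) = (25/34)*(-149) = -3725/34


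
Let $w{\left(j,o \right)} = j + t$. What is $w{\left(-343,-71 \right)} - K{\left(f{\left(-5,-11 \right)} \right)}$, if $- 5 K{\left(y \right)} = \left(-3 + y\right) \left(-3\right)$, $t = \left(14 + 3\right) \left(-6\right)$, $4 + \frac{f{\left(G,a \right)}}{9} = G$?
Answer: $- \frac{1973}{5} \approx -394.6$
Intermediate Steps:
$f{\left(G,a \right)} = -36 + 9 G$
$t = -102$ ($t = 17 \left(-6\right) = -102$)
$w{\left(j,o \right)} = -102 + j$ ($w{\left(j,o \right)} = j - 102 = -102 + j$)
$K{\left(y \right)} = - \frac{9}{5} + \frac{3 y}{5}$ ($K{\left(y \right)} = - \frac{\left(-3 + y\right) \left(-3\right)}{5} = - \frac{9 - 3 y}{5} = - \frac{9}{5} + \frac{3 y}{5}$)
$w{\left(-343,-71 \right)} - K{\left(f{\left(-5,-11 \right)} \right)} = \left(-102 - 343\right) - \left(- \frac{9}{5} + \frac{3 \left(-36 + 9 \left(-5\right)\right)}{5}\right) = -445 - \left(- \frac{9}{5} + \frac{3 \left(-36 - 45\right)}{5}\right) = -445 - \left(- \frac{9}{5} + \frac{3}{5} \left(-81\right)\right) = -445 - \left(- \frac{9}{5} - \frac{243}{5}\right) = -445 - - \frac{252}{5} = -445 + \frac{252}{5} = - \frac{1973}{5}$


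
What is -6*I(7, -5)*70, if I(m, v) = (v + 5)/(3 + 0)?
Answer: 0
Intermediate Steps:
I(m, v) = 5/3 + v/3 (I(m, v) = (5 + v)/3 = (5 + v)*(⅓) = 5/3 + v/3)
-6*I(7, -5)*70 = -6*(5/3 + (⅓)*(-5))*70 = -6*(5/3 - 5/3)*70 = -6*0*70 = 0*70 = 0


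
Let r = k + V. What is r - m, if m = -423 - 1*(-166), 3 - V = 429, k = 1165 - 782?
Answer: 214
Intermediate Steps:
k = 383
V = -426 (V = 3 - 1*429 = 3 - 429 = -426)
m = -257 (m = -423 + 166 = -257)
r = -43 (r = 383 - 426 = -43)
r - m = -43 - 1*(-257) = -43 + 257 = 214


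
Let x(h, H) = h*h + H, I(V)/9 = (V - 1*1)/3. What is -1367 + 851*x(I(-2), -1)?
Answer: 66713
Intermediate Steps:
I(V) = -3 + 3*V (I(V) = 9*((V - 1*1)/3) = 9*((V - 1)*(⅓)) = 9*((-1 + V)*(⅓)) = 9*(-⅓ + V/3) = -3 + 3*V)
x(h, H) = H + h² (x(h, H) = h² + H = H + h²)
-1367 + 851*x(I(-2), -1) = -1367 + 851*(-1 + (-3 + 3*(-2))²) = -1367 + 851*(-1 + (-3 - 6)²) = -1367 + 851*(-1 + (-9)²) = -1367 + 851*(-1 + 81) = -1367 + 851*80 = -1367 + 68080 = 66713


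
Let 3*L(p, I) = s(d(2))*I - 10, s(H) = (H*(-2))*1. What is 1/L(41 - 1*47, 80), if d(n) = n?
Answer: -1/110 ≈ -0.0090909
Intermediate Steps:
s(H) = -2*H (s(H) = -2*H*1 = -2*H)
L(p, I) = -10/3 - 4*I/3 (L(p, I) = ((-2*2)*I - 10)/3 = (-4*I - 10)/3 = (-10 - 4*I)/3 = -10/3 - 4*I/3)
1/L(41 - 1*47, 80) = 1/(-10/3 - 4/3*80) = 1/(-10/3 - 320/3) = 1/(-110) = -1/110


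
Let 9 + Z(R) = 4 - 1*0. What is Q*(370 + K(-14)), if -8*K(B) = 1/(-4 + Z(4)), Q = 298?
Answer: 3969509/36 ≈ 1.1026e+5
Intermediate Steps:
Z(R) = -5 (Z(R) = -9 + (4 - 1*0) = -9 + (4 + 0) = -9 + 4 = -5)
K(B) = 1/72 (K(B) = -1/(8*(-4 - 5)) = -⅛/(-9) = -⅛*(-⅑) = 1/72)
Q*(370 + K(-14)) = 298*(370 + 1/72) = 298*(26641/72) = 3969509/36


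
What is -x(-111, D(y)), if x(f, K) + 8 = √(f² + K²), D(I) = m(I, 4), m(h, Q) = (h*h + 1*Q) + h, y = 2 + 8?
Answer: 8 - 3*√2813 ≈ -151.11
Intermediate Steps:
y = 10
m(h, Q) = Q + h + h² (m(h, Q) = (h² + Q) + h = (Q + h²) + h = Q + h + h²)
D(I) = 4 + I + I²
x(f, K) = -8 + √(K² + f²) (x(f, K) = -8 + √(f² + K²) = -8 + √(K² + f²))
-x(-111, D(y)) = -(-8 + √((4 + 10 + 10²)² + (-111)²)) = -(-8 + √((4 + 10 + 100)² + 12321)) = -(-8 + √(114² + 12321)) = -(-8 + √(12996 + 12321)) = -(-8 + √25317) = -(-8 + 3*√2813) = 8 - 3*√2813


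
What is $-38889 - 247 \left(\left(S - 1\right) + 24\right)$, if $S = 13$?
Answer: $-47781$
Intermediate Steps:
$-38889 - 247 \left(\left(S - 1\right) + 24\right) = -38889 - 247 \left(\left(13 - 1\right) + 24\right) = -38889 - 247 \left(12 + 24\right) = -38889 - 247 \cdot 36 = -38889 - 8892 = -47781$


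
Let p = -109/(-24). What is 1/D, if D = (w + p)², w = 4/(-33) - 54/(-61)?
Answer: 28815424/811167361 ≈ 0.035523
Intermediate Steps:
p = 109/24 (p = -109*(-1/24) = 109/24 ≈ 4.5417)
w = 1538/2013 (w = 4*(-1/33) - 54*(-1/61) = -4/33 + 54/61 = 1538/2013 ≈ 0.76403)
D = 811167361/28815424 (D = (1538/2013 + 109/24)² = (28481/5368)² = 811167361/28815424 ≈ 28.150)
1/D = 1/(811167361/28815424) = 28815424/811167361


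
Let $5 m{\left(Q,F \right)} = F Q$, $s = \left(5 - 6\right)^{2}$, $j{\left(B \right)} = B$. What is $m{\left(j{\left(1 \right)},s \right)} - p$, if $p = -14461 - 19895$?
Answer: $\frac{171781}{5} \approx 34356.0$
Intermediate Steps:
$p = -34356$
$s = 1$ ($s = \left(-1\right)^{2} = 1$)
$m{\left(Q,F \right)} = \frac{F Q}{5}$
$m{\left(j{\left(1 \right)},s \right)} - p = \frac{1}{5} \cdot 1 \cdot 1 - -34356 = \frac{1}{5} + 34356 = \frac{171781}{5}$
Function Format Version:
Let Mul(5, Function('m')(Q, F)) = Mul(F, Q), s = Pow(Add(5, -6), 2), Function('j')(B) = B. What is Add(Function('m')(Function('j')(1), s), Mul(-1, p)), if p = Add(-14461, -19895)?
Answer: Rational(171781, 5) ≈ 34356.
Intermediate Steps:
p = -34356
s = 1 (s = Pow(-1, 2) = 1)
Function('m')(Q, F) = Mul(Rational(1, 5), F, Q) (Function('m')(Q, F) = Mul(Rational(1, 5), Mul(F, Q)) = Mul(Rational(1, 5), F, Q))
Add(Function('m')(Function('j')(1), s), Mul(-1, p)) = Add(Mul(Rational(1, 5), 1, 1), Mul(-1, -34356)) = Add(Rational(1, 5), 34356) = Rational(171781, 5)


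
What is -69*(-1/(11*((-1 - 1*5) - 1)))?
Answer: -69/77 ≈ -0.89610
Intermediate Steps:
-69*(-1/(11*((-1 - 1*5) - 1))) = -69*(-1/(11*((-1 - 5) - 1))) = -69*(-1/(11*(-6 - 1))) = -69/((-7*(-11))) = -69/77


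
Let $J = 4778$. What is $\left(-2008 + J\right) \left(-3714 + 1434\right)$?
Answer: $-6315600$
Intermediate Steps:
$\left(-2008 + J\right) \left(-3714 + 1434\right) = \left(-2008 + 4778\right) \left(-3714 + 1434\right) = 2770 \left(-2280\right) = -6315600$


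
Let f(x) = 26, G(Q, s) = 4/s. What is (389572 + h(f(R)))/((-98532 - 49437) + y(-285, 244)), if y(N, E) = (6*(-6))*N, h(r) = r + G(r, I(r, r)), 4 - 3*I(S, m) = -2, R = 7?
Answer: -389600/137709 ≈ -2.8292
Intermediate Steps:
I(S, m) = 2 (I(S, m) = 4/3 - ⅓*(-2) = 4/3 + ⅔ = 2)
h(r) = 2 + r (h(r) = r + 4/2 = r + 4*(½) = r + 2 = 2 + r)
y(N, E) = -36*N
(389572 + h(f(R)))/((-98532 - 49437) + y(-285, 244)) = (389572 + (2 + 26))/((-98532 - 49437) - 36*(-285)) = (389572 + 28)/(-147969 + 10260) = 389600/(-137709) = 389600*(-1/137709) = -389600/137709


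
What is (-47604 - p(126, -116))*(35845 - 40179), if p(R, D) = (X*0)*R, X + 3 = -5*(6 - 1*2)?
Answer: 206315736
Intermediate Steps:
X = -23 (X = -3 - 5*(6 - 1*2) = -3 - 5*(6 - 2) = -3 - 5*4 = -3 - 20 = -23)
p(R, D) = 0 (p(R, D) = (-23*0)*R = 0*R = 0)
(-47604 - p(126, -116))*(35845 - 40179) = (-47604 - 1*0)*(35845 - 40179) = (-47604 + 0)*(-4334) = -47604*(-4334) = 206315736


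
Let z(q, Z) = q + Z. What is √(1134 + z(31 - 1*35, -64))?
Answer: √1066 ≈ 32.650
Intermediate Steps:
z(q, Z) = Z + q
√(1134 + z(31 - 1*35, -64)) = √(1134 + (-64 + (31 - 1*35))) = √(1134 + (-64 + (31 - 35))) = √(1134 + (-64 - 4)) = √(1134 - 68) = √1066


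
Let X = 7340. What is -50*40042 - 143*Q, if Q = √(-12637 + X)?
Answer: -2002100 - 143*I*√5297 ≈ -2.0021e+6 - 10408.0*I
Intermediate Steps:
Q = I*√5297 (Q = √(-12637 + 7340) = √(-5297) = I*√5297 ≈ 72.781*I)
-50*40042 - 143*Q = -50*40042 - 143*I*√5297 = -2002100 - 143*I*√5297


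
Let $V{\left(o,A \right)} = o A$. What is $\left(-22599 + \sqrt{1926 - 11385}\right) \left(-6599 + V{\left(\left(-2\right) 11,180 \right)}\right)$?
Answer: $238622841 - 31677 i \sqrt{1051} \approx 2.3862 \cdot 10^{8} - 1.0269 \cdot 10^{6} i$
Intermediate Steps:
$V{\left(o,A \right)} = A o$
$\left(-22599 + \sqrt{1926 - 11385}\right) \left(-6599 + V{\left(\left(-2\right) 11,180 \right)}\right) = \left(-22599 + \sqrt{1926 - 11385}\right) \left(-6599 + 180 \left(\left(-2\right) 11\right)\right) = \left(-22599 + \sqrt{-9459}\right) \left(-6599 + 180 \left(-22\right)\right) = \left(-22599 + 3 i \sqrt{1051}\right) \left(-6599 - 3960\right) = \left(-22599 + 3 i \sqrt{1051}\right) \left(-10559\right) = 238622841 - 31677 i \sqrt{1051}$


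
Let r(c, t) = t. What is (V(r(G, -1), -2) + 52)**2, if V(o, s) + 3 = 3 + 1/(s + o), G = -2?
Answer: 24025/9 ≈ 2669.4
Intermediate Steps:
V(o, s) = 1/(o + s) (V(o, s) = -3 + (3 + 1/(s + o)) = -3 + (3 + 1/(o + s)) = 1/(o + s))
(V(r(G, -1), -2) + 52)**2 = (1/(-1 - 2) + 52)**2 = (1/(-3) + 52)**2 = (-1/3 + 52)**2 = (155/3)**2 = 24025/9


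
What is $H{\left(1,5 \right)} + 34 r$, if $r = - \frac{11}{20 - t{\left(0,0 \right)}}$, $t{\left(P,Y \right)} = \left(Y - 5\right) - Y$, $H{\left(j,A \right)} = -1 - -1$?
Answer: $- \frac{374}{25} \approx -14.96$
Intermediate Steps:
$H{\left(j,A \right)} = 0$ ($H{\left(j,A \right)} = -1 + 1 = 0$)
$t{\left(P,Y \right)} = -5$ ($t{\left(P,Y \right)} = \left(-5 + Y\right) - Y = -5$)
$r = - \frac{11}{25}$ ($r = - \frac{11}{20 - -5} = - \frac{11}{20 + 5} = - \frac{11}{25} \approx -0.44$)
$H{\left(1,5 \right)} + 34 r = 0 + 34 \left(- \frac{11}{25}\right) = 0 - \frac{374}{25} = - \frac{374}{25}$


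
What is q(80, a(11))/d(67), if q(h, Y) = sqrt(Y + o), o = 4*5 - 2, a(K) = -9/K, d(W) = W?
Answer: 3*sqrt(231)/737 ≈ 0.061867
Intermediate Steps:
o = 18 (o = 20 - 2 = 18)
q(h, Y) = sqrt(18 + Y) (q(h, Y) = sqrt(Y + 18) = sqrt(18 + Y))
q(80, a(11))/d(67) = sqrt(18 - 9/11)/67 = sqrt(18 - 9*1/11)*(1/67) = sqrt(18 - 9/11)*(1/67) = sqrt(189/11)*(1/67) = (3*sqrt(231)/11)*(1/67) = 3*sqrt(231)/737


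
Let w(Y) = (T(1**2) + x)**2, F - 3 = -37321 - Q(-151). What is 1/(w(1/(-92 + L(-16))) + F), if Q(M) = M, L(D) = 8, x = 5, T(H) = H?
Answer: -1/37131 ≈ -2.6932e-5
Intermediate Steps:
F = -37167 (F = 3 + (-37321 - 1*(-151)) = 3 + (-37321 + 151) = 3 - 37170 = -37167)
w(Y) = 36 (w(Y) = (1**2 + 5)**2 = (1 + 5)**2 = 6**2 = 36)
1/(w(1/(-92 + L(-16))) + F) = 1/(36 - 37167) = 1/(-37131) = -1/37131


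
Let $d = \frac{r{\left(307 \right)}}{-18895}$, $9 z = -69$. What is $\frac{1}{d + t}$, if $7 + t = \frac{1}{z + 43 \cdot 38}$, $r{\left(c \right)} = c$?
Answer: $- \frac{92188705}{646762103} \approx -0.14254$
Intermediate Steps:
$z = - \frac{23}{3}$ ($z = \frac{1}{9} \left(-69\right) = - \frac{23}{3} \approx -7.6667$)
$d = - \frac{307}{18895}$ ($d = \frac{307}{-18895} = 307 \left(- \frac{1}{18895}\right) = - \frac{307}{18895} \approx -0.016248$)
$t = - \frac{34150}{4879}$ ($t = -7 + \frac{1}{- \frac{23}{3} + 43 \cdot 38} = -7 + \frac{1}{- \frac{23}{3} + 1634} = -7 + \frac{1}{\frac{4879}{3}} = -7 + \frac{3}{4879} = - \frac{34150}{4879} \approx -6.9994$)
$\frac{1}{d + t} = \frac{1}{- \frac{307}{18895} - \frac{34150}{4879}} = \frac{1}{- \frac{646762103}{92188705}} = - \frac{92188705}{646762103}$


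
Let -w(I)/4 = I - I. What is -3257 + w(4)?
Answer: -3257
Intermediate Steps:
w(I) = 0 (w(I) = -4*(I - I) = -4*0 = 0)
-3257 + w(4) = -3257 + 0 = -3257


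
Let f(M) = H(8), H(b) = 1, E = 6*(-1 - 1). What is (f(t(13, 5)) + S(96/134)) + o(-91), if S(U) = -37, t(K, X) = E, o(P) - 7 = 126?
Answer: 97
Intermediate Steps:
o(P) = 133 (o(P) = 7 + 126 = 133)
E = -12 (E = 6*(-2) = -12)
t(K, X) = -12
f(M) = 1
(f(t(13, 5)) + S(96/134)) + o(-91) = (1 - 37) + 133 = -36 + 133 = 97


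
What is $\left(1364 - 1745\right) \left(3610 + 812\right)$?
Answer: $-1684782$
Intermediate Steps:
$\left(1364 - 1745\right) \left(3610 + 812\right) = \left(-381\right) 4422 = -1684782$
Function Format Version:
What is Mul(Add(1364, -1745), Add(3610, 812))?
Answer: -1684782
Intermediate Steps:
Mul(Add(1364, -1745), Add(3610, 812)) = Mul(-381, 4422) = -1684782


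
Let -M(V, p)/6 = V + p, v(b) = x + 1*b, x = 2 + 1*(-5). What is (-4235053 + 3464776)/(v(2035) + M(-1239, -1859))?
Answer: -770277/20620 ≈ -37.356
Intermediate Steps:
x = -3 (x = 2 - 5 = -3)
v(b) = -3 + b (v(b) = -3 + 1*b = -3 + b)
M(V, p) = -6*V - 6*p (M(V, p) = -6*(V + p) = -6*V - 6*p)
(-4235053 + 3464776)/(v(2035) + M(-1239, -1859)) = (-4235053 + 3464776)/((-3 + 2035) + (-6*(-1239) - 6*(-1859))) = -770277/(2032 + (7434 + 11154)) = -770277/(2032 + 18588) = -770277/20620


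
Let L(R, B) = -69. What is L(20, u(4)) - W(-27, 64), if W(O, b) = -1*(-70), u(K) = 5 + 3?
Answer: -139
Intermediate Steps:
u(K) = 8
W(O, b) = 70
L(20, u(4)) - W(-27, 64) = -69 - 1*70 = -69 - 70 = -139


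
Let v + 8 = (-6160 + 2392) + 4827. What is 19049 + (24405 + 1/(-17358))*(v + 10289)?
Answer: 800700667967/2893 ≈ 2.7677e+8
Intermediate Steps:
v = 1051 (v = -8 + ((-6160 + 2392) + 4827) = -8 + (-3768 + 4827) = -8 + 1059 = 1051)
19049 + (24405 + 1/(-17358))*(v + 10289) = 19049 + (24405 + 1/(-17358))*(1051 + 10289) = 19049 + (24405 - 1/17358)*11340 = 19049 + (423621989/17358)*11340 = 19049 + 800645559210/2893 = 800700667967/2893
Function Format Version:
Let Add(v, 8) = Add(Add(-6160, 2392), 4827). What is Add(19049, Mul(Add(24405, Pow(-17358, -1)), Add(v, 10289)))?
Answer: Rational(800700667967, 2893) ≈ 2.7677e+8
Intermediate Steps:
v = 1051 (v = Add(-8, Add(Add(-6160, 2392), 4827)) = Add(-8, Add(-3768, 4827)) = Add(-8, 1059) = 1051)
Add(19049, Mul(Add(24405, Pow(-17358, -1)), Add(v, 10289))) = Add(19049, Mul(Add(24405, Pow(-17358, -1)), Add(1051, 10289))) = Add(19049, Mul(Add(24405, Rational(-1, 17358)), 11340)) = Add(19049, Mul(Rational(423621989, 17358), 11340)) = Add(19049, Rational(800645559210, 2893)) = Rational(800700667967, 2893)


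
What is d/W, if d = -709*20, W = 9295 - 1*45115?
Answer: 709/1791 ≈ 0.39587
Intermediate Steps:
W = -35820 (W = 9295 - 45115 = -35820)
d = -14180
d/W = -14180/(-35820) = -14180*(-1/35820) = 709/1791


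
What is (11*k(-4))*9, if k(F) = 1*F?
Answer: -396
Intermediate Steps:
k(F) = F
(11*k(-4))*9 = (11*(-4))*9 = -44*9 = -396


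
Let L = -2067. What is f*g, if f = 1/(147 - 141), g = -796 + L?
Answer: -2863/6 ≈ -477.17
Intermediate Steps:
g = -2863 (g = -796 - 2067 = -2863)
f = 1/6 ≈ 0.16667
f*g = (1/6)*(-2863) = -2863/6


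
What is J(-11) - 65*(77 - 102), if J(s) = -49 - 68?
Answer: 1508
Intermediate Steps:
J(s) = -117
J(-11) - 65*(77 - 102) = -117 - 65*(77 - 102) = -117 - 65*(-25) = -117 - 1*(-1625) = -117 + 1625 = 1508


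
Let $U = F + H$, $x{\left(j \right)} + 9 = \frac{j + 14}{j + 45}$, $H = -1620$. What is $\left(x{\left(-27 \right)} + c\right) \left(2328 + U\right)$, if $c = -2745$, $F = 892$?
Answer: $- \frac{39668000}{9} \approx -4.4076 \cdot 10^{6}$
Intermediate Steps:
$x{\left(j \right)} = -9 + \frac{14 + j}{45 + j}$ ($x{\left(j \right)} = -9 + \frac{j + 14}{j + 45} = -9 + \frac{14 + j}{45 + j}$)
$U = -728$ ($U = 892 - 1620 = -728$)
$\left(x{\left(-27 \right)} + c\right) \left(2328 + U\right) = \left(\frac{-391 - -216}{45 - 27} - 2745\right) \left(2328 - 728\right) = \left(\frac{-391 + 216}{18} - 2745\right) 1600 = \left(\frac{1}{18} \left(-175\right) - 2745\right) 1600 = \left(- \frac{175}{18} - 2745\right) 1600 = \left(- \frac{49585}{18}\right) 1600 = - \frac{39668000}{9}$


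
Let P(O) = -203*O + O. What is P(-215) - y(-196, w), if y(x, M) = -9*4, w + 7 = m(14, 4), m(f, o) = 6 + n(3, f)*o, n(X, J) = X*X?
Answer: 43466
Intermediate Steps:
n(X, J) = X**2
P(O) = -202*O
m(f, o) = 6 + 9*o (m(f, o) = 6 + 3**2*o = 6 + 9*o)
w = 35 (w = -7 + (6 + 9*4) = -7 + (6 + 36) = -7 + 42 = 35)
y(x, M) = -36
P(-215) - y(-196, w) = -202*(-215) - 1*(-36) = 43430 + 36 = 43466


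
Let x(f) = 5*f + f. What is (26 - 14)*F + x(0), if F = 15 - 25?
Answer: -120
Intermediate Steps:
x(f) = 6*f
F = -10
(26 - 14)*F + x(0) = (26 - 14)*(-10) + 6*0 = 12*(-10) + 0 = -120 + 0 = -120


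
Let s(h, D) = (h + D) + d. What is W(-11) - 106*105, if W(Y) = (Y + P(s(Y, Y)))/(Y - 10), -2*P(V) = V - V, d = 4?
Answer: -233719/21 ≈ -11129.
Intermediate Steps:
s(h, D) = 4 + D + h (s(h, D) = (h + D) + 4 = (D + h) + 4 = 4 + D + h)
P(V) = 0 (P(V) = -(V - V)/2 = -1/2*0 = 0)
W(Y) = Y/(-10 + Y) (W(Y) = (Y + 0)/(Y - 10) = Y/(-10 + Y))
W(-11) - 106*105 = -11/(-10 - 11) - 106*105 = -11/(-21) - 11130 = -11*(-1/21) - 11130 = 11/21 - 11130 = -233719/21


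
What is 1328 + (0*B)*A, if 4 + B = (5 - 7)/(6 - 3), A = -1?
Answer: 1328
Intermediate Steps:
B = -14/3 (B = -4 + (5 - 7)/(6 - 3) = -4 - 2/3 = -14/3 ≈ -4.6667)
1328 + (0*B)*A = 1328 + (0*(-14/3))*(-1) = 1328 + 0*(-1) = 1328 + 0 = 1328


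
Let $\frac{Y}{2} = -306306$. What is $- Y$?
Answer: $612612$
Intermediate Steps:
$Y = -612612$ ($Y = 2 \left(-306306\right) = -612612$)
$- Y = \left(-1\right) \left(-612612\right) = 612612$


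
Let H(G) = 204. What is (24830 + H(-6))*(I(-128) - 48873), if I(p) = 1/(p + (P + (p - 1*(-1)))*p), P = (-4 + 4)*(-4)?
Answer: -9866196591131/8064 ≈ -1.2235e+9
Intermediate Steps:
P = 0 (P = 0*(-4) = 0)
I(p) = 1/(p + p*(1 + p)) (I(p) = 1/(p + (0 + (p - 1*(-1)))*p) = 1/(p + (0 + (p + 1))*p) = 1/(p + (0 + (1 + p))*p) = 1/(p + (1 + p)*p) = 1/(p + p*(1 + p)))
(24830 + H(-6))*(I(-128) - 48873) = (24830 + 204)*(1/((-128)*(2 - 128)) - 48873) = 25034*(-1/128/(-126) - 48873) = 25034*(-1/128*(-1/126) - 48873) = 25034*(1/16128 - 48873) = 25034*(-788223743/16128) = -9866196591131/8064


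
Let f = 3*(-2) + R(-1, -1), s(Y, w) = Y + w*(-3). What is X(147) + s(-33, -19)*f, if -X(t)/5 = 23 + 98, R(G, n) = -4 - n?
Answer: -821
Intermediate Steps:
s(Y, w) = Y - 3*w
f = -9 (f = 3*(-2) + (-4 - 1*(-1)) = -6 + (-4 + 1) = -6 - 3 = -9)
X(t) = -605 (X(t) = -5*(23 + 98) = -5*121 = -605)
X(147) + s(-33, -19)*f = -605 + (-33 - 3*(-19))*(-9) = -605 + (-33 + 57)*(-9) = -605 + 24*(-9) = -605 - 216 = -821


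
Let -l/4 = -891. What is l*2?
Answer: 7128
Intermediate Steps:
l = 3564 (l = -4*(-891) = 3564)
l*2 = 3564*2 = 7128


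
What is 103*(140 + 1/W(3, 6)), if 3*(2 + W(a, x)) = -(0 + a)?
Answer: 43157/3 ≈ 14386.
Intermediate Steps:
W(a, x) = -2 - a/3 (W(a, x) = -2 + (-(0 + a))/3 = -2 + (-a)/3 = -2 - a/3)
103*(140 + 1/W(3, 6)) = 103*(140 + 1/(-2 - 1/3*3)) = 103*(140 + 1/(-2 - 1)) = 103*(140 + 1/(-3)) = 103*(140 - 1/3) = 103*(419/3) = 43157/3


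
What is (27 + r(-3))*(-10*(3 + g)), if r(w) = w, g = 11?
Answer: -3360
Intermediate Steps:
(27 + r(-3))*(-10*(3 + g)) = (27 - 3)*(-10*(3 + 11)) = 24*(-10*14) = 24*(-140) = -3360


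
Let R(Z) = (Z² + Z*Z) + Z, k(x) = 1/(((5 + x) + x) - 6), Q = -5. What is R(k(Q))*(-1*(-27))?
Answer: -243/121 ≈ -2.0083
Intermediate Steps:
k(x) = 1/(-1 + 2*x) (k(x) = 1/((5 + 2*x) - 6) = 1/(-1 + 2*x))
R(Z) = Z + 2*Z² (R(Z) = (Z² + Z²) + Z = 2*Z² + Z = Z + 2*Z²)
R(k(Q))*(-1*(-27)) = ((1 + 2/(-1 + 2*(-5)))/(-1 + 2*(-5)))*(-1*(-27)) = ((1 + 2/(-1 - 10))/(-1 - 10))*27 = ((1 + 2/(-11))/(-11))*27 = -(1 + 2*(-1/11))/11*27 = -(1 - 2/11)/11*27 = -1/11*9/11*27 = -9/121*27 = -243/121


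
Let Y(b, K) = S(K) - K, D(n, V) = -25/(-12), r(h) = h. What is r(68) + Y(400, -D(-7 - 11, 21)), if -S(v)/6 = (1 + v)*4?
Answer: 1153/12 ≈ 96.083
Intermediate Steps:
S(v) = -24 - 24*v (S(v) = -6*(1 + v)*4 = -6*(4 + 4*v) = -24 - 24*v)
D(n, V) = 25/12 (D(n, V) = -25*(-1/12) = 25/12)
Y(b, K) = -24 - 25*K (Y(b, K) = (-24 - 24*K) - K = -24 - 25*K)
r(68) + Y(400, -D(-7 - 11, 21)) = 68 + (-24 - (-25)*25/12) = 68 + (-24 - 25*(-25/12)) = 68 + (-24 + 625/12) = 68 + 337/12 = 1153/12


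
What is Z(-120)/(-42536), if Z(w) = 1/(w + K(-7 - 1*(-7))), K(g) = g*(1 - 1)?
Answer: 1/5104320 ≈ 1.9591e-7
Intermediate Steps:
K(g) = 0 (K(g) = g*0 = 0)
Z(w) = 1/w (Z(w) = 1/(w + 0) = 1/w)
Z(-120)/(-42536) = 1/(-120*(-42536)) = -1/120*(-1/42536) = 1/5104320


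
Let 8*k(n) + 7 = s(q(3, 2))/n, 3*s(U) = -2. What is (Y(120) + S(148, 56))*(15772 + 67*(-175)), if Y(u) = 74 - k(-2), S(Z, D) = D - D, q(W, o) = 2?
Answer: 605701/2 ≈ 3.0285e+5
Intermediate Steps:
s(U) = -⅔ (s(U) = (⅓)*(-2) = -⅔)
k(n) = -7/8 - 1/(12*n) (k(n) = -7/8 + (-2/(3*n))/8 = -7/8 - 1/(12*n))
S(Z, D) = 0
Y(u) = 449/6 (Y(u) = 74 - (-2 - 21*(-2))/(24*(-2)) = 74 - (-1)*(-2 + 42)/(24*2) = 74 - (-1)*40/(24*2) = 74 - 1*(-⅚) = 74 + ⅚ = 449/6)
(Y(120) + S(148, 56))*(15772 + 67*(-175)) = (449/6 + 0)*(15772 + 67*(-175)) = 449*(15772 - 11725)/6 = (449/6)*4047 = 605701/2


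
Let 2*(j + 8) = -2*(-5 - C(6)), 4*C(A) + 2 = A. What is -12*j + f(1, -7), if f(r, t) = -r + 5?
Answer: 28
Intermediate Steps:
C(A) = -½ + A/4
f(r, t) = 5 - r
j = -2 (j = -8 + (-2*(-5 - (-½ + (¼)*6)))/2 = -8 + (-2*(-5 - (-½ + 3/2)))/2 = -8 + (-2*(-5 - 1*1))/2 = -8 + (-2*(-5 - 1))/2 = -8 + (-2*(-6))/2 = -8 + (½)*12 = -8 + 6 = -2)
-12*j + f(1, -7) = -12*(-2) + (5 - 1*1) = 24 + (5 - 1) = 24 + 4 = 28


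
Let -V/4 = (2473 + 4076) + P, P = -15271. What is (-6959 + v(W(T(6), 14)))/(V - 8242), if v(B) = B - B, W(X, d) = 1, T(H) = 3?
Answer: -6959/26646 ≈ -0.26116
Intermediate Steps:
v(B) = 0
V = 34888 (V = -4*((2473 + 4076) - 15271) = -4*(6549 - 15271) = -4*(-8722) = 34888)
(-6959 + v(W(T(6), 14)))/(V - 8242) = (-6959 + 0)/(34888 - 8242) = -6959/26646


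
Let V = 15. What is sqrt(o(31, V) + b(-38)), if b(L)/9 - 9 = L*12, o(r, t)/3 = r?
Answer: I*sqrt(3930) ≈ 62.69*I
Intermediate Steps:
o(r, t) = 3*r
b(L) = 81 + 108*L (b(L) = 81 + 9*(L*12) = 81 + 9*(12*L) = 81 + 108*L)
sqrt(o(31, V) + b(-38)) = sqrt(3*31 + (81 + 108*(-38))) = sqrt(93 + (81 - 4104)) = sqrt(93 - 4023) = sqrt(-3930) = I*sqrt(3930)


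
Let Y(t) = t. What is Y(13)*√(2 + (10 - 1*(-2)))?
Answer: 13*√14 ≈ 48.642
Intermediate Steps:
Y(13)*√(2 + (10 - 1*(-2))) = 13*√(2 + (10 - 1*(-2))) = 13*√(2 + (10 + 2)) = 13*√(2 + 12) = 13*√14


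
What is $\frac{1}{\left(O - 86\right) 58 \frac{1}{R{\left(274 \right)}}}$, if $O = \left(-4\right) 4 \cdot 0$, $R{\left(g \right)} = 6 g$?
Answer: $- \frac{411}{1247} \approx -0.32959$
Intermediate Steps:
$O = 0$ ($O = \left(-16\right) 0 = 0$)
$\frac{1}{\left(O - 86\right) 58 \frac{1}{R{\left(274 \right)}}} = \frac{1}{\left(0 - 86\right) 58 \frac{1}{6 \cdot 274}} = \frac{1}{\left(-86\right) 58 \cdot \frac{1}{1644}} = \frac{1}{\left(-4988\right) \frac{1}{1644}} = \frac{1}{- \frac{1247}{411}} = - \frac{411}{1247}$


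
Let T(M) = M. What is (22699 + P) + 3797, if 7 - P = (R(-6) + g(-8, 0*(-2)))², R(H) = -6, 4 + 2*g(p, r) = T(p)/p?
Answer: 105787/4 ≈ 26447.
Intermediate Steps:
g(p, r) = -3/2 (g(p, r) = -2 + (p/p)/2 = -2 + (½)*1 = -2 + ½ = -3/2)
P = -197/4 (P = 7 - (-6 - 3/2)² = 7 - (-15/2)² = 7 - 1*225/4 = 7 - 225/4 = -197/4 ≈ -49.250)
(22699 + P) + 3797 = (22699 - 197/4) + 3797 = 90599/4 + 3797 = 105787/4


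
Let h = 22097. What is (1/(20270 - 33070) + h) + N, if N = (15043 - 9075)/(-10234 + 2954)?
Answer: 25737630629/1164800 ≈ 22096.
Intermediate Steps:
N = -373/455 (N = 5968/(-7280) = 5968*(-1/7280) = -373/455 ≈ -0.81978)
(1/(20270 - 33070) + h) + N = (1/(20270 - 33070) + 22097) - 373/455 = (1/(-12800) + 22097) - 373/455 = (-1/12800 + 22097) - 373/455 = 282841599/12800 - 373/455 = 25737630629/1164800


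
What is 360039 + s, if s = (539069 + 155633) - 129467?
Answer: 925274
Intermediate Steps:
s = 565235 (s = 694702 - 129467 = 565235)
360039 + s = 360039 + 565235 = 925274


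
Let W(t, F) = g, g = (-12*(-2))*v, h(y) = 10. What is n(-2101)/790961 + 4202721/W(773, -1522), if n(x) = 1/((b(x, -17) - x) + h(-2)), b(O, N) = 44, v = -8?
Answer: -2387875337506121/109089341120 ≈ -21889.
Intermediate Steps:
g = -192 (g = -12*(-2)*(-8) = 24*(-8) = -192)
W(t, F) = -192
n(x) = 1/(54 - x) (n(x) = 1/((44 - x) + 10) = 1/(54 - x))
n(-2101)/790961 + 4202721/W(773, -1522) = 1/((54 - 1*(-2101))*790961) + 4202721/(-192) = (1/790961)/(54 + 2101) + 4202721*(-1/192) = (1/790961)/2155 - 1400907/64 = (1/2155)*(1/790961) - 1400907/64 = 1/1704520955 - 1400907/64 = -2387875337506121/109089341120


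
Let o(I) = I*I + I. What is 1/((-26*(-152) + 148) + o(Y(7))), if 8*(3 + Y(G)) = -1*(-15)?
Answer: 64/262409 ≈ 0.00024389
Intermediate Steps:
Y(G) = -9/8 (Y(G) = -3 + (-1*(-15))/8 = -3 + (⅛)*15 = -3 + 15/8 = -9/8)
o(I) = I + I² (o(I) = I² + I = I + I²)
1/((-26*(-152) + 148) + o(Y(7))) = 1/((-26*(-152) + 148) - 9*(1 - 9/8)/8) = 1/((3952 + 148) - 9/8*(-⅛)) = 1/(4100 + 9/64) = 1/(262409/64) = 64/262409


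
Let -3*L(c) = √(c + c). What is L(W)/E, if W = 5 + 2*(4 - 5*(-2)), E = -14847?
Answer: √66/44541 ≈ 0.00018239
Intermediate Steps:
W = 33 (W = 5 + 2*(4 + 10) = 5 + 2*14 = 5 + 28 = 33)
L(c) = -√2*√c/3 (L(c) = -√(c + c)/3 = -√2*√c/3)
L(W)/E = -√2*√33/3/(-14847) = -√66/3*(-1/14847) = √66/44541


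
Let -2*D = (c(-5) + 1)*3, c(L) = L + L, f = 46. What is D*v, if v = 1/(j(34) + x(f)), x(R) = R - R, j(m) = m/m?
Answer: 27/2 ≈ 13.500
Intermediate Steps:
j(m) = 1
c(L) = 2*L
x(R) = 0
v = 1 (v = 1/(1 + 0) = 1/1 = 1)
D = 27/2 (D = -(2*(-5) + 1)*3/2 = -(-10 + 1)*3/2 = -(-9)*3/2 = -½*(-27) = 27/2 ≈ 13.500)
D*v = (27/2)*1 = 27/2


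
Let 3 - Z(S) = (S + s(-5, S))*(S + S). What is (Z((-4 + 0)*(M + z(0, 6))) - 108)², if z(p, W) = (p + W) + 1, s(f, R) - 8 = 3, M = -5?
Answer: 3249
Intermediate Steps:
s(f, R) = 11 (s(f, R) = 8 + 3 = 11)
z(p, W) = 1 + W + p (z(p, W) = (W + p) + 1 = 1 + W + p)
Z(S) = 3 - 2*S*(11 + S) (Z(S) = 3 - (S + 11)*(S + S) = 3 - (11 + S)*2*S = 3 - 2*S*(11 + S))
(Z((-4 + 0)*(M + z(0, 6))) - 108)² = ((3 - 22*(-4 + 0)*(-5 + (1 + 6 + 0)) - 2*(-5 + (1 + 6 + 0))²*(-4 + 0)²) - 108)² = ((3 - (-88)*(-5 + 7) - 2*16*(-5 + 7)²) - 108)² = ((3 - (-88)*2 - 2*(-4*2)²) - 108)² = ((3 - 22*(-8) - 2*(-8)²) - 108)² = ((3 + 176 - 2*64) - 108)² = ((3 + 176 - 128) - 108)² = (51 - 108)² = (-57)² = 3249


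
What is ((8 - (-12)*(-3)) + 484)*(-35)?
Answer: -15960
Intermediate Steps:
((8 - (-12)*(-3)) + 484)*(-35) = ((8 - 1*36) + 484)*(-35) = ((8 - 36) + 484)*(-35) = (-28 + 484)*(-35) = 456*(-35) = -15960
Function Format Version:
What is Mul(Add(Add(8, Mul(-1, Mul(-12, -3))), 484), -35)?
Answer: -15960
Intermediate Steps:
Mul(Add(Add(8, Mul(-1, Mul(-12, -3))), 484), -35) = Mul(Add(Add(8, Mul(-1, 36)), 484), -35) = Mul(Add(Add(8, -36), 484), -35) = Mul(Add(-28, 484), -35) = Mul(456, -35) = -15960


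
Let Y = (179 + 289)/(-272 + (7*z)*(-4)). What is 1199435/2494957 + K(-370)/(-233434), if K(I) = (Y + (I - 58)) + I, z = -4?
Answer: 11279487329009/23296311693520 ≈ 0.48417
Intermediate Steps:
Y = -117/40 (Y = (179 + 289)/(-272 + (7*(-4))*(-4)) = 468/(-272 - 28*(-4)) = 468/(-272 + 112) = 468/(-160) = 468*(-1/160) = -117/40 ≈ -2.9250)
K(I) = -2437/40 + 2*I (K(I) = (-117/40 + (I - 58)) + I = (-117/40 + (-58 + I)) + I = (-2437/40 + I) + I = -2437/40 + 2*I)
1199435/2494957 + K(-370)/(-233434) = 1199435/2494957 + (-2437/40 + 2*(-370))/(-233434) = 1199435*(1/2494957) + (-2437/40 - 740)*(-1/233434) = 1199435/2494957 - 32037/40*(-1/233434) = 1199435/2494957 + 32037/9337360 = 11279487329009/23296311693520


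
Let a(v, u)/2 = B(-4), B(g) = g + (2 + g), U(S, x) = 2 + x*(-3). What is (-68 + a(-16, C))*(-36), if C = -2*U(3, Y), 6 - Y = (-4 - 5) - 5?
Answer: 2880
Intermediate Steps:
Y = 20 (Y = 6 - ((-4 - 5) - 5) = 6 - (-9 - 5) = 6 - 1*(-14) = 6 + 14 = 20)
U(S, x) = 2 - 3*x
C = 116 (C = -2*(2 - 3*20) = -2*(2 - 60) = -2*(-58) = 116)
B(g) = 2 + 2*g
a(v, u) = -12 (a(v, u) = 2*(2 + 2*(-4)) = 2*(2 - 8) = 2*(-6) = -12)
(-68 + a(-16, C))*(-36) = (-68 - 12)*(-36) = -80*(-36) = 2880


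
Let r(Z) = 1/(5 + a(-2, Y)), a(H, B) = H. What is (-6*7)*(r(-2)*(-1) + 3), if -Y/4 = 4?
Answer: -112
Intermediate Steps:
Y = -16 (Y = -4*4 = -16)
r(Z) = 1/3 (r(Z) = 1/(5 - 2) = 1/3)
(-6*7)*(r(-2)*(-1) + 3) = (-6*7)*((1/3)*(-1) + 3) = -42*(-1/3 + 3) = -42*8/3 = -112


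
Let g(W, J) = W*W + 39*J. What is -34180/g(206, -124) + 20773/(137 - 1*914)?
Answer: -40381133/1460760 ≈ -27.644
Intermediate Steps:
g(W, J) = W**2 + 39*J
-34180/g(206, -124) + 20773/(137 - 1*914) = -34180/(206**2 + 39*(-124)) + 20773/(137 - 1*914) = -34180/(42436 - 4836) + 20773/(137 - 914) = -34180/37600 + 20773/(-777) = -34180*1/37600 + 20773*(-1/777) = -1709/1880 - 20773/777 = -40381133/1460760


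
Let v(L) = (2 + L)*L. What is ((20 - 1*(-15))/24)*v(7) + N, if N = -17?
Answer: 599/8 ≈ 74.875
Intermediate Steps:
v(L) = L*(2 + L)
((20 - 1*(-15))/24)*v(7) + N = ((20 - 1*(-15))/24)*(7*(2 + 7)) - 17 = ((20 + 15)*(1/24))*(7*9) - 17 = (35*(1/24))*63 - 17 = (35/24)*63 - 17 = 735/8 - 17 = 599/8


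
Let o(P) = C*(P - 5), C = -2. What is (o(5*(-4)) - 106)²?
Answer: 3136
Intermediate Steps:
o(P) = 10 - 2*P (o(P) = -2*(P - 5) = -2*(-5 + P) = 10 - 2*P)
(o(5*(-4)) - 106)² = ((10 - 10*(-4)) - 106)² = ((10 - 2*(-20)) - 106)² = ((10 + 40) - 106)² = (50 - 106)² = (-56)² = 3136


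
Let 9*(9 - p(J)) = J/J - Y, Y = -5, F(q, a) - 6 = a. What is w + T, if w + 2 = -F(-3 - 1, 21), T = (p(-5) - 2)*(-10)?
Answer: -277/3 ≈ -92.333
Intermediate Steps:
F(q, a) = 6 + a
p(J) = 25/3 (p(J) = 9 - (J/J - 1*(-5))/9 = 9 - (1 + 5)/9 = 9 - 1/9*6 = 9 - 2/3 = 25/3)
T = -190/3 (T = (25/3 - 2)*(-10) = (19/3)*(-10) = -190/3 ≈ -63.333)
w = -29 (w = -2 - (6 + 21) = -2 - 1*27 = -2 - 27 = -29)
w + T = -29 - 190/3 = -277/3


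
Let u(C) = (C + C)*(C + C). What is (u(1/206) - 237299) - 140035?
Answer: -4003136405/10609 ≈ -3.7733e+5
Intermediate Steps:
u(C) = 4*C**2 (u(C) = (2*C)*(2*C) = 4*C**2)
(u(1/206) - 237299) - 140035 = (4*(1/206)**2 - 237299) - 140035 = (4*(1/42436) - 237299) - 140035 = (1/10609 - 237299) - 140035 = -2517505090/10609 - 140035 = -4003136405/10609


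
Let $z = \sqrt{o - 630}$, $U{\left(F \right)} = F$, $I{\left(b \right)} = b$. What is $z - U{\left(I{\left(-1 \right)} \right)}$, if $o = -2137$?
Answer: $1 + i \sqrt{2767} \approx 1.0 + 52.602 i$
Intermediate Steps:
$z = i \sqrt{2767}$ ($z = \sqrt{-2137 - 630} = \sqrt{-2767} = i \sqrt{2767} \approx 52.602 i$)
$z - U{\left(I{\left(-1 \right)} \right)} = i \sqrt{2767} - -1 = i \sqrt{2767} + 1 = 1 + i \sqrt{2767}$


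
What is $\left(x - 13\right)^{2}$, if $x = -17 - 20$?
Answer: $2500$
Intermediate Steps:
$x = -37$
$\left(x - 13\right)^{2} = \left(-37 - 13\right)^{2} = \left(-50\right)^{2} = 2500$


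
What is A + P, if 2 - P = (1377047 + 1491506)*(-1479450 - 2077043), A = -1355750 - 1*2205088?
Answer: 10201985103793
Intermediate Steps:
A = -3560838 (A = -1355750 - 2205088 = -3560838)
P = 10201988664631 (P = 2 - (1377047 + 1491506)*(-1479450 - 2077043) = 2 - 2868553*(-3556493) = 2 - 1*(-10201988664629) = 2 + 10201988664629 = 10201988664631)
A + P = -3560838 + 10201988664631 = 10201985103793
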